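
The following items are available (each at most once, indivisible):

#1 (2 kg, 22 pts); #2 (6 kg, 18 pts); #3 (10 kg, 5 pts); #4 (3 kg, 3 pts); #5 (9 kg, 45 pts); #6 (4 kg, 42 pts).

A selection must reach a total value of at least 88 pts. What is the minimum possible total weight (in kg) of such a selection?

15

Subsets with value ≥ 88, sorted by total weight:
- #1+#5+#6: weight 15, value 109
- #4+#5+#6: weight 16, value 90
- #1+#4+#5+#6: weight 18, value 112
Minimum weight: 15 kg.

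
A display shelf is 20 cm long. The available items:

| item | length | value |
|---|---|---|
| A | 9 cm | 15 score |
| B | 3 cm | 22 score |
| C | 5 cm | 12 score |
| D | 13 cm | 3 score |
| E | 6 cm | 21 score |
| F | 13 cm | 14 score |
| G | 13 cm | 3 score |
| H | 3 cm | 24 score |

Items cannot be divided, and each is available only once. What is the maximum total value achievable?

Check high-value combinations within 20 cm:
- B+C+E+H: length 3+5+6+3=17, value 22+12+21+24=79
- A+B+C+H: length 9+3+5+3=20, value 15+22+12+24=73
- B+E+H: length 3+6+3=12, value 22+21+24=67
Best: 79 score.

79 score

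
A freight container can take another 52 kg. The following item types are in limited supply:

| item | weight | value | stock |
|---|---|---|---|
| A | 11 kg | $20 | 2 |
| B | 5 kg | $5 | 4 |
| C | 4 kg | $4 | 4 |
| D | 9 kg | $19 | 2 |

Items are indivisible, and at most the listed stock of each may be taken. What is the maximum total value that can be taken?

Top feasible selections:
- 2×A + 3×C + 2×D: weight 52, value 90
- 2×A + 2×B + 2×D: weight 50, value 88
- 2×A + 1×B + 1×C + 2×D: weight 49, value 87
Best: $90.

$90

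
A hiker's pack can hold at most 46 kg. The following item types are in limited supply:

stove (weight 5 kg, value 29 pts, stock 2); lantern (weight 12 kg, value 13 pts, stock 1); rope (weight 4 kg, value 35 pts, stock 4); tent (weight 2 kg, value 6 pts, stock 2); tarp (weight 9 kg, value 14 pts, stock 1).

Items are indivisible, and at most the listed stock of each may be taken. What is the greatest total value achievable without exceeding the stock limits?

Best selections within weight 46 and stock limits:
- 2×stove + 4×rope + 2×tent + 1×tarp: weight 39, value 224
- 2×stove + 1×lantern + 4×rope + 2×tent: weight 42, value 223
- 2×stove + 4×rope + 1×tent + 1×tarp: weight 37, value 218
Best: 224 pts.

224 pts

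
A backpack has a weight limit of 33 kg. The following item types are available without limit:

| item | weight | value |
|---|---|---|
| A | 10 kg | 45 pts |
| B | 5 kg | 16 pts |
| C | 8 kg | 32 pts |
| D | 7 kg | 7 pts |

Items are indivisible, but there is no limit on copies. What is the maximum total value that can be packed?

138 pts

Best value-per-unit is A at 45/10; filling with it alone gives 3×45 = 135.
Optimal mix: 2×A + 1×B + 1×C → weight 33, value 138.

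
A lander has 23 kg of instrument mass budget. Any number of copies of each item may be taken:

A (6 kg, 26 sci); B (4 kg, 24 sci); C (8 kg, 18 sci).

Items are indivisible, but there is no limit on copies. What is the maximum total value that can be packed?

122 sci

Best value-per-unit is B at 24/4; filling with it alone gives 5×24 = 120.
Optimal mix: 1×A + 4×B → mass 22, value 122.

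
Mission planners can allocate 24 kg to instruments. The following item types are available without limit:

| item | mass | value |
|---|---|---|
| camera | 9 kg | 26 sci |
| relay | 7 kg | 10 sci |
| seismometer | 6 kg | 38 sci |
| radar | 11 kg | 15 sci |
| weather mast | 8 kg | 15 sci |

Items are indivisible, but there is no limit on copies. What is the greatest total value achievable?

152 sci

Best value-per-unit is seismometer at 38/6, and filling with it alone uses mass 4×6=24. No mix of the others beats 4×38 = 152.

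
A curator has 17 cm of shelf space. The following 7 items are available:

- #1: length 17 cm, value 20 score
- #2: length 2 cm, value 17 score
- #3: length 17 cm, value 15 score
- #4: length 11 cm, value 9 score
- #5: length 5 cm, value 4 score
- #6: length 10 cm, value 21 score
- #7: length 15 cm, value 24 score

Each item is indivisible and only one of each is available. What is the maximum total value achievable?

42 score

Check high-value combinations within 17 cm:
- #2+#5+#6: length 2+5+10=17, value 17+4+21=42
- #2+#7: length 2+15=17, value 17+24=41
- #2+#6: length 2+10=12, value 17+21=38
- #2+#4: length 2+11=13, value 17+9=26
- #5+#6: length 5+10=15, value 4+21=25
Best: 42 score.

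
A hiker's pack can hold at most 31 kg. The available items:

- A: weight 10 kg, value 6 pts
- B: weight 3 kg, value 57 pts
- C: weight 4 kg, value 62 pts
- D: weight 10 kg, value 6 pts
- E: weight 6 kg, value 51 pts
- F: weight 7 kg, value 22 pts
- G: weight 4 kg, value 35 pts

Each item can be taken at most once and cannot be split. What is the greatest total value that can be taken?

227 pts

Check high-value combinations within 31 kg:
- B+C+E+F+G: weight 3+4+6+7+4=24, value 57+62+51+22+35=227
- A+B+C+E+G: weight 10+3+4+6+4=27, value 6+57+62+51+35=211
- B+C+D+E+G: weight 3+4+10+6+4=27, value 57+62+6+51+35=211
Best: 227 pts.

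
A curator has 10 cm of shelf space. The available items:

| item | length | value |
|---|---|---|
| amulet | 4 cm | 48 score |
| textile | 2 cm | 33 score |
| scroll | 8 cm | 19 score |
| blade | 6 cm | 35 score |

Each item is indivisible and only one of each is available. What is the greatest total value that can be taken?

83 score

This is a 0/1 knapsack; check combinations near the capacity.
- amulet+blade: length 4+6=10, value 48+35=83
- amulet+textile: length 4+2=6, value 48+33=81
- textile+blade: length 2+6=8, value 33+35=68
Best: 83 score.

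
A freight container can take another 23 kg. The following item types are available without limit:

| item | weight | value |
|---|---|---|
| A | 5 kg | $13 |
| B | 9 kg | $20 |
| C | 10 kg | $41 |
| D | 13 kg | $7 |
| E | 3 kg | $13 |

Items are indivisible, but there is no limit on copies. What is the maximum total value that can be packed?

$95

Best value-per-unit is E at 13/3; filling with it alone gives 7×13 = 91.
Optimal mix: 2×C + 1×E → weight 23, value 95.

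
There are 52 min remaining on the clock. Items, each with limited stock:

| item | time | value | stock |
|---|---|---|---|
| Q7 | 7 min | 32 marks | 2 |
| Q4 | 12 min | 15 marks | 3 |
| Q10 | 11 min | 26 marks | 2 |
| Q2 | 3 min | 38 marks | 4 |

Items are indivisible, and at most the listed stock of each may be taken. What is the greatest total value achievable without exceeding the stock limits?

268 marks

Best selections within time 52 and stock limits:
- 2×Q7 + 2×Q10 + 4×Q2: time 48, value 268
- 2×Q7 + 1×Q4 + 1×Q10 + 4×Q2: time 49, value 257
- 2×Q7 + 2×Q4 + 4×Q2: time 50, value 246
Best: 268 marks.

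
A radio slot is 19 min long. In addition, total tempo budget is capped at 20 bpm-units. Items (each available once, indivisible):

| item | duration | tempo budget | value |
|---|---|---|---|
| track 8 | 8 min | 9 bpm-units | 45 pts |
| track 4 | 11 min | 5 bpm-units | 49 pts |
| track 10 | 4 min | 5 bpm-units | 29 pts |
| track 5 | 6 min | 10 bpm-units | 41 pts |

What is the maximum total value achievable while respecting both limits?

Feasible sets respecting both limits:
- track 8+track 4: duration 19, tempo budget 14, value 94
- track 4+track 5: duration 17, tempo budget 15, value 90
- track 8+track 5: duration 14, tempo budget 19, value 86
Best: 94 pts.

94 pts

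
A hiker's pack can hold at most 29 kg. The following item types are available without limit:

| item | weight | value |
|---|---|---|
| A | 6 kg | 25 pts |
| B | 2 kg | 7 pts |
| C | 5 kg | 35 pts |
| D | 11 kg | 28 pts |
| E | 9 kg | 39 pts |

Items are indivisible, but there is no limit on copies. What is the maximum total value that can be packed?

Best value-per-unit is C at 35/5; filling with it alone gives 5×35 = 175.
Optimal mix: 2×B + 5×C → weight 29, value 189.

189 pts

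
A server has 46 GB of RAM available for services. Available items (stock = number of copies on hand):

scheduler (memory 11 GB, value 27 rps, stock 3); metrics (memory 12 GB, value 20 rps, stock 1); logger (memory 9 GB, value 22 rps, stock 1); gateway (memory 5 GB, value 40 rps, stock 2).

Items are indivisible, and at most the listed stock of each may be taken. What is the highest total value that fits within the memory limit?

Top feasible selections:
- 3×scheduler + 2×gateway: memory 43, value 161
- 2×scheduler + 1×logger + 2×gateway: memory 41, value 156
- 2×scheduler + 1×metrics + 2×gateway: memory 44, value 154
Best: 161 rps.

161 rps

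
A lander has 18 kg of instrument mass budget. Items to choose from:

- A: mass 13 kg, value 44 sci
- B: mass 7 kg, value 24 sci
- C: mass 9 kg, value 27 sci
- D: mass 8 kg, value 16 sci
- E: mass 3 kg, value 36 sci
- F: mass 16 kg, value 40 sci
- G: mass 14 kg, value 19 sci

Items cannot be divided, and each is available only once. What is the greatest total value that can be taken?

Check high-value combinations within 18 kg:
- A+E: mass 13+3=16, value 44+36=80
- B+D+E: mass 7+8+3=18, value 24+16+36=76
- C+E: mass 9+3=12, value 27+36=63
- B+E: mass 7+3=10, value 24+36=60
- E+G: mass 3+14=17, value 36+19=55
Best: 80 sci.

80 sci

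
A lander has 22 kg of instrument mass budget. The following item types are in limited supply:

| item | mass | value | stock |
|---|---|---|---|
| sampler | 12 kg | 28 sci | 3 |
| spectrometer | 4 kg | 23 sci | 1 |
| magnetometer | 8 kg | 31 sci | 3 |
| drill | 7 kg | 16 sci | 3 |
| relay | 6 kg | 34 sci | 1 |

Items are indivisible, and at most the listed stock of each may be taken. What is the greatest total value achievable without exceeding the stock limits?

Top feasible selections:
- 2×magnetometer + 1×relay: mass 22, value 96
- 1×spectrometer + 1×magnetometer + 1×relay: mass 18, value 88
- 1×spectrometer + 2×magnetometer: mass 20, value 85
Best: 96 sci.

96 sci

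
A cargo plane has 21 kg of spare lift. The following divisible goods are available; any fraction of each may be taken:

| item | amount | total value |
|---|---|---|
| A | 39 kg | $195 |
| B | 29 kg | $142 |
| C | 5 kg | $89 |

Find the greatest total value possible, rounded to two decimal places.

169.00

Take in order of value per unit:
- C (89/5 per unit): all 5 → value 89, running total 89.00
- A (195/39 per unit): 16 of 39 → value 16×195/39 = 80.0000, running total 169.00
Total 169.00.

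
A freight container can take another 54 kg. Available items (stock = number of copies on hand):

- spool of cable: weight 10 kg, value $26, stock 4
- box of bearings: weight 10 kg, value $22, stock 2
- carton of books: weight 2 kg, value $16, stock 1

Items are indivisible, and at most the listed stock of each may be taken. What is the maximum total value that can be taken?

$142

Best selections within weight 54 and stock limits:
- 4×spool of cable + 1×box of bearings + 1×carton of books: weight 52, value 142
- 3×spool of cable + 2×box of bearings + 1×carton of books: weight 52, value 138
Best: $142.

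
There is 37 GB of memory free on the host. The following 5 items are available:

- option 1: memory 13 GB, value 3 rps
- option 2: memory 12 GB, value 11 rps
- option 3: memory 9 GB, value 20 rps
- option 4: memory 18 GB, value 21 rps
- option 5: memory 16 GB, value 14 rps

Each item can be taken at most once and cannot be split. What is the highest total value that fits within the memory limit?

45 rps

Check high-value combinations within 37 GB:
- option 2+option 3+option 5: memory 12+9+16=37, value 11+20+14=45
- option 3+option 4: memory 9+18=27, value 20+21=41
- option 4+option 5: memory 18+16=34, value 21+14=35
- option 3+option 5: memory 9+16=25, value 20+14=34
Best: 45 rps.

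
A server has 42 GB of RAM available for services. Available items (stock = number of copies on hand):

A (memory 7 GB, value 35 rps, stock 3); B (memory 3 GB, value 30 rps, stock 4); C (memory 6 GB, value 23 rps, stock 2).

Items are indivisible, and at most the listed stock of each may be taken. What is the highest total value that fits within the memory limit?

248 rps

Top feasible selections:
- 3×A + 4×B + 1×C: memory 39, value 248
- 3×A + 3×B + 2×C: memory 42, value 241
Best: 248 rps.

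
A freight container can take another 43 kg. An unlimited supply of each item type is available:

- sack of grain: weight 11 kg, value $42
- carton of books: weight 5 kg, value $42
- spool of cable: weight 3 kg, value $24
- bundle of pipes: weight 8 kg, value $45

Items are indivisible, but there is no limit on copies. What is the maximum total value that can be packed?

$360

Best value-per-unit is carton of books at 42/5; filling with it alone gives 8×42 = 336.
Optimal mix: 8×carton of books + 1×spool of cable → weight 43, value 360.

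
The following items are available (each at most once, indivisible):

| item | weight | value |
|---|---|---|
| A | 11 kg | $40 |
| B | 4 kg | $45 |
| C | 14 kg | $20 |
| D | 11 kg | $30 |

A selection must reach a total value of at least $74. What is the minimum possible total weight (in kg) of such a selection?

Subsets with value ≥ 74, sorted by total weight:
- A+B: weight 15, value 85
- B+D: weight 15, value 75
- A+B+D: weight 26, value 115
Minimum weight: 15 kg.

15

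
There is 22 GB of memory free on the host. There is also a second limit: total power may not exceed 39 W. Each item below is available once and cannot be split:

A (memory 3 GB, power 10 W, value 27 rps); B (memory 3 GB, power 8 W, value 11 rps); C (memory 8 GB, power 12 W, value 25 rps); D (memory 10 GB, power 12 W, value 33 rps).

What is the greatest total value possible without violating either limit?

Feasible sets respecting both limits:
- A+C+D: memory 21, power 34, value 85
- A+B+D: memory 16, power 30, value 71
- B+C+D: memory 21, power 32, value 69
- A+B+C: memory 14, power 30, value 63
Best: 85 rps.

85 rps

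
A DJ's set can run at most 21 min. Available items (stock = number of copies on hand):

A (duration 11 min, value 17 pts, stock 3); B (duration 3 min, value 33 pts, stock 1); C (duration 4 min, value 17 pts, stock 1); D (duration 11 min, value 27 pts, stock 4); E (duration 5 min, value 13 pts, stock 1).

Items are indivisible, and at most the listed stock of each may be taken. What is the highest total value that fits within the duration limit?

77 pts

Best selections within duration 21 and stock limits:
- 1×B + 1×C + 1×D: duration 18, value 77
- 1×B + 1×D + 1×E: duration 19, value 73
- 1×A + 1×B + 1×C: duration 18, value 67
Best: 77 pts.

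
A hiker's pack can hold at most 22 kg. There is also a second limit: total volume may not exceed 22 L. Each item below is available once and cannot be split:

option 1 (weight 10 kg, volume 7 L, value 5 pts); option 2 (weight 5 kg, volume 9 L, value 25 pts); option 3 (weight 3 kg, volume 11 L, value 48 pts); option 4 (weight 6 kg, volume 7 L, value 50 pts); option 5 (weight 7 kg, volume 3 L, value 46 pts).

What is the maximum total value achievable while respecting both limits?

Feasible sets respecting both limits:
- option 3+option 4+option 5: weight 16, volume 21, value 144
- option 2+option 4+option 5: weight 18, volume 19, value 121
- option 1+option 3+option 5: weight 20, volume 21, value 99
- option 3+option 4: weight 9, volume 18, value 98
Best: 144 pts.

144 pts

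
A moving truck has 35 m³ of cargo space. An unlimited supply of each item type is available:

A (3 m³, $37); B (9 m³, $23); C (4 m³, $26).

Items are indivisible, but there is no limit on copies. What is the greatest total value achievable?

Best value-per-unit is A at 37/3, and filling with it alone uses volume 11×3=33. No mix of the others beats 11×37 = 407.

$407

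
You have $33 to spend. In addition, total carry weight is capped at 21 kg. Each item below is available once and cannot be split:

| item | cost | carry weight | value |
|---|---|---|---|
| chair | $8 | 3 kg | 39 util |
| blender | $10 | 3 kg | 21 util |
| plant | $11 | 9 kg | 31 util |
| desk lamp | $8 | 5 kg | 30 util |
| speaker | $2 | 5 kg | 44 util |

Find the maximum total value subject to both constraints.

Feasible sets respecting both limits:
- chair+blender+plant+speaker: cost 31, carry weight 20, value 135
- chair+blender+desk lamp+speaker: cost 28, carry weight 16, value 134
- chair+plant+speaker: cost 21, carry weight 17, value 114
- chair+desk lamp+speaker: cost 18, carry weight 13, value 113
Best: 135 util.

135 util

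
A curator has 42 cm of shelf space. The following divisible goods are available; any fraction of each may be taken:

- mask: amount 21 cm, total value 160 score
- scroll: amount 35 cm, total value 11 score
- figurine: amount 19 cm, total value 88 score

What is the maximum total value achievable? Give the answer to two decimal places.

Take in order of value per unit:
- mask (160/21 per unit): all 21 → value 160, running total 160.00
- figurine (88/19 per unit): all 19 → value 88, running total 248.00
- scroll (11/35 per unit): 2 of 35 → value 2×11/35 = 0.6286, running total 248.63
Total 248.63.

248.63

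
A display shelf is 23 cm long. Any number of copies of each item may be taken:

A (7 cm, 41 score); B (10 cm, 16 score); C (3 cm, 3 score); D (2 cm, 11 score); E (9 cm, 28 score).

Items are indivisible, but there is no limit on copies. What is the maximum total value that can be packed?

134 score

Best value-per-unit is A at 41/7; filling with it alone gives 3×41 = 123.
Optimal mix: 3×A + 1×D → length 23, value 134.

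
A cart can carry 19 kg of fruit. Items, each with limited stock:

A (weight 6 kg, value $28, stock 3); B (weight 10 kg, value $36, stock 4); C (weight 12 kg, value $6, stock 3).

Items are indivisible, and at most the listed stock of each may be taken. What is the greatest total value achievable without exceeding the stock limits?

$84

Best selections within weight 19 and stock limits:
- 3×A: weight 18, value 84
- 1×A + 1×B: weight 16, value 64
- 2×A: weight 12, value 56
- 1×B: weight 10, value 36
Best: $84.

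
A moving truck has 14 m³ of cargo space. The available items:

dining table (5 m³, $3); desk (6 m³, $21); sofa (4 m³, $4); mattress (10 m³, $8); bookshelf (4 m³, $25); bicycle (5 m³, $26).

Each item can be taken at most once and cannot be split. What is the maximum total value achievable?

$55

This is a 0/1 knapsack; check combinations near the capacity.
- sofa+bookshelf+bicycle: volume 4+4+5=13, value 4+25+26=55
- dining table+bookshelf+bicycle: volume 5+4+5=14, value 3+25+26=54
- bookshelf+bicycle: volume 4+5=9, value 25+26=51
- desk+sofa+bookshelf: volume 6+4+4=14, value 21+4+25=50
- desk+bicycle: volume 6+5=11, value 21+26=47
Best: $55.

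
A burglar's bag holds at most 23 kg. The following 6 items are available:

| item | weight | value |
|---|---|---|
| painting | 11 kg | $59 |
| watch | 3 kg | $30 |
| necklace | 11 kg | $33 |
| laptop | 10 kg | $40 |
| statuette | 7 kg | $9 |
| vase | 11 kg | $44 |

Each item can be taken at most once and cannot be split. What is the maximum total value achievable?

$103

Check high-value combinations within 23 kg:
- painting+vase: weight 11+11=22, value 59+44=103
- painting+laptop: weight 11+10=21, value 59+40=99
- painting+watch+statuette: weight 11+3+7=21, value 59+30+9=98
- painting+necklace: weight 11+11=22, value 59+33=92
Best: $103.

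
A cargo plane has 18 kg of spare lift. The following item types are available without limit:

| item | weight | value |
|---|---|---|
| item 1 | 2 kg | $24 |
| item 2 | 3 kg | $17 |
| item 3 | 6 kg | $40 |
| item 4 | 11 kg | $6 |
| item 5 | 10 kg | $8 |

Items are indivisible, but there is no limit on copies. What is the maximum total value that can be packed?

Best value-per-unit is item 1 at 24/2, and filling with it alone uses weight 9×2=18. No mix of the others beats 9×24 = 216.

$216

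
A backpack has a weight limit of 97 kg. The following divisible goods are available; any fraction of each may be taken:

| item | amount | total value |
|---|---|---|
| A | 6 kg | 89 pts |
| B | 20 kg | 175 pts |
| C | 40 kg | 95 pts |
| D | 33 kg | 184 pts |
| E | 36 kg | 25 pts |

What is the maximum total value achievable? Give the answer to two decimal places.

538.25

Take in order of value per unit:
- A (89/6 per unit): all 6 → value 89, running total 89.00
- B (175/20 per unit): all 20 → value 175, running total 264.00
- D (184/33 per unit): all 33 → value 184, running total 448.00
- C (95/40 per unit): 38 of 40 → value 38×95/40 = 90.2500, running total 538.25
Total 538.25.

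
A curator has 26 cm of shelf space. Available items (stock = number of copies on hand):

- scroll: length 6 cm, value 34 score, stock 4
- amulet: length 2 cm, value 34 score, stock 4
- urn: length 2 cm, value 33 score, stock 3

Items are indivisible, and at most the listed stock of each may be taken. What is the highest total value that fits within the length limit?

303 score

Top feasible selections:
- 2×scroll + 4×amulet + 3×urn: length 26, value 303
- 2×scroll + 4×amulet + 2×urn: length 24, value 270
Best: 303 score.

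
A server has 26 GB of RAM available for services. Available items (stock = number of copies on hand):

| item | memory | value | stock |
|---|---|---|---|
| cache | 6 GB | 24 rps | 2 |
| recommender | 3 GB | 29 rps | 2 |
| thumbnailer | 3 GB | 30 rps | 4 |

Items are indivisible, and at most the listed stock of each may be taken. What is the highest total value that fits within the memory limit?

Best selections within memory 26 and stock limits:
- 1×cache + 2×recommender + 4×thumbnailer: memory 24, value 202
- 2×recommender + 4×thumbnailer: memory 18, value 178
- 1×cache + 1×recommender + 4×thumbnailer: memory 21, value 173
Best: 202 rps.

202 rps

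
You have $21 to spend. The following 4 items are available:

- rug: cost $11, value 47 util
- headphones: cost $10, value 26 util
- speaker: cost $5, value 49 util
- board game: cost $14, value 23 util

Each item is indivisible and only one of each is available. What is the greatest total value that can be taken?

Check high-value combinations within $21:
- rug+speaker: cost 11+5=16, value 47+49=96
- headphones+speaker: cost 10+5=15, value 26+49=75
- rug+headphones: cost 11+10=21, value 47+26=73
- speaker+board game: cost 5+14=19, value 49+23=72
- speaker: cost 5, value 49
Best: 96 util.

96 util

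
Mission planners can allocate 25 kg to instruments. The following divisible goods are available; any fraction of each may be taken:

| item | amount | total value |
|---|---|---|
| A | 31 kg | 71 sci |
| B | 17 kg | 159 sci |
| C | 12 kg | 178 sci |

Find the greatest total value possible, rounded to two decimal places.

299.59

Take in order of value per unit:
- C (178/12 per unit): all 12 → value 178, running total 178.00
- B (159/17 per unit): 13 of 17 → value 13×159/17 = 121.5882, running total 299.59
Total 299.59.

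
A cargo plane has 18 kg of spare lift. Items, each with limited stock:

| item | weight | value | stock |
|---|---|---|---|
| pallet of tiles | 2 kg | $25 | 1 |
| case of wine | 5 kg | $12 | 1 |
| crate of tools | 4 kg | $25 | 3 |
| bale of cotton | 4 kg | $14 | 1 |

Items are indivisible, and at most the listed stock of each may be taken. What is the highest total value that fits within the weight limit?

Top feasible selections:
- 1×pallet of tiles + 3×crate of tools + 1×bale of cotton: weight 18, value 114
- 1×pallet of tiles + 3×crate of tools: weight 14, value 100
- 1×pallet of tiles + 2×crate of tools + 1×bale of cotton: weight 14, value 89
- 3×crate of tools + 1×bale of cotton: weight 16, value 89
Best: $114.

$114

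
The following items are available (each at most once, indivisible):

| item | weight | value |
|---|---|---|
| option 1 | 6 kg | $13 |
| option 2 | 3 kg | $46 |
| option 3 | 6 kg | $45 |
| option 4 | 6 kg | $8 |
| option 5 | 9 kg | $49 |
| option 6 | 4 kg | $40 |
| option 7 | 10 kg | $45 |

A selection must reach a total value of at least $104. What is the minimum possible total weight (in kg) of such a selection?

13

Subsets with value ≥ 104, sorted by total weight:
- option 2+option 3+option 6: weight 13, value 131
- option 1+option 2+option 3: weight 15, value 104
- option 2+option 5+option 6: weight 16, value 135
Minimum weight: 13 kg.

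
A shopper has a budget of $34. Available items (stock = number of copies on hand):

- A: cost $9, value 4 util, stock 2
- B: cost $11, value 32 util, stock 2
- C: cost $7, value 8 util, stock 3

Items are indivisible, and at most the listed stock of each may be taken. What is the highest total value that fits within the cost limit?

Top feasible selections:
- 2×B + 1×C: cost 29, value 72
- 1×A + 2×B: cost 31, value 68
- 2×B: cost 22, value 64
Best: 72 util.

72 util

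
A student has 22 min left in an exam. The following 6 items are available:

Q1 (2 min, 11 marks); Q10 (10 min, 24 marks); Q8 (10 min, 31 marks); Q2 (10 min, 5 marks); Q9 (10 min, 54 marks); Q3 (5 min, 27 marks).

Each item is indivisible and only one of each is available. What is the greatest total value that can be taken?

96 marks

Check high-value combinations within 22 min:
- Q1+Q8+Q9: time 2+10+10=22, value 11+31+54=96
- Q1+Q9+Q3: time 2+10+5=17, value 11+54+27=92
- Q1+Q10+Q9: time 2+10+10=22, value 11+24+54=89
- Q8+Q9: time 10+10=20, value 31+54=85
- Q9+Q3: time 10+5=15, value 54+27=81
Best: 96 marks.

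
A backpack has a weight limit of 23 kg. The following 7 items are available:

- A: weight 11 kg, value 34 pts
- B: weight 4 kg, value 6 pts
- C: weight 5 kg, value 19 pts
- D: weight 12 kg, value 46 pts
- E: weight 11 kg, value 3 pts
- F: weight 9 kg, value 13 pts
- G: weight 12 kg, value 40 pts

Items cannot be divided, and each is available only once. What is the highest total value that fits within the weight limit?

Check high-value combinations within 23 kg:
- A+D: weight 11+12=23, value 34+46=80
- A+G: weight 11+12=23, value 34+40=74
- B+C+D: weight 4+5+12=21, value 6+19+46=71
- C+D: weight 5+12=17, value 19+46=65
- B+C+G: weight 4+5+12=21, value 6+19+40=65
Best: 80 pts.

80 pts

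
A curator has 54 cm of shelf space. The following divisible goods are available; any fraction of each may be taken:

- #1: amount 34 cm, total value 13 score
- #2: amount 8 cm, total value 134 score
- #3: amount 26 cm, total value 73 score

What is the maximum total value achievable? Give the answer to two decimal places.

214.65

Take in order of value per unit:
- #2 (134/8 per unit): all 8 → value 134, running total 134.00
- #3 (73/26 per unit): all 26 → value 73, running total 207.00
- #1 (13/34 per unit): 20 of 34 → value 20×13/34 = 7.6471, running total 214.65
Total 214.65.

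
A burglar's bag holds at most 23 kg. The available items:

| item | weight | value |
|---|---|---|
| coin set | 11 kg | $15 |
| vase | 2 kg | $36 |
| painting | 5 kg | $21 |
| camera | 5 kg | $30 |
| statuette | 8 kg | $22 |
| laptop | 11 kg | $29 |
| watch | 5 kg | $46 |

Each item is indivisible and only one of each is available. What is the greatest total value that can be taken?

This is a 0/1 knapsack; check combinations near the capacity.
- vase+camera+laptop+watch: weight 2+5+11+5=23, value 36+30+29+46=141
- vase+camera+statuette+watch: weight 2+5+8+5=20, value 36+30+22+46=134
- vase+painting+camera+watch: weight 2+5+5+5=17, value 36+21+30+46=133
Best: $141.

$141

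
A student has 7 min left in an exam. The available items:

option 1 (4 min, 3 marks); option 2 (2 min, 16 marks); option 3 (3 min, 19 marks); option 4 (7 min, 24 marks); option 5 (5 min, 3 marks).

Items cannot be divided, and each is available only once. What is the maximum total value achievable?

35 marks

Check high-value combinations within 7 min:
- option 2+option 3: time 2+3=5, value 16+19=35
- option 4: time 7, value 24
- option 1+option 3: time 4+3=7, value 3+19=22
- option 3: time 3, value 19
Best: 35 marks.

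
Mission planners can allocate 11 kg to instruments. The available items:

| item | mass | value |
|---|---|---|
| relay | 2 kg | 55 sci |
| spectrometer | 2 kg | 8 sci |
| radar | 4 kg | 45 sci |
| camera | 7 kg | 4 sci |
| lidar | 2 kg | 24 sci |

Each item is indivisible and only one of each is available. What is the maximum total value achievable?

Check high-value combinations within 11 kg:
- relay+spectrometer+radar+lidar: mass 2+2+4+2=10, value 55+8+45+24=132
- relay+radar+lidar: mass 2+4+2=8, value 55+45+24=124
- relay+spectrometer+radar: mass 2+2+4=8, value 55+8+45=108
Best: 132 sci.

132 sci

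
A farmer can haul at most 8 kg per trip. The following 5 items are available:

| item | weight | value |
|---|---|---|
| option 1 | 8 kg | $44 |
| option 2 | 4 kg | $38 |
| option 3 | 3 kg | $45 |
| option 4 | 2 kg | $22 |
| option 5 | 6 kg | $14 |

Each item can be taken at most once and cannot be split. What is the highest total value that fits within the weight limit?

Check high-value combinations within 8 kg:
- option 2+option 3: weight 4+3=7, value 38+45=83
- option 3+option 4: weight 3+2=5, value 45+22=67
- option 2+option 4: weight 4+2=6, value 38+22=60
- option 3: weight 3, value 45
- option 1: weight 8, value 44
Best: $83.

$83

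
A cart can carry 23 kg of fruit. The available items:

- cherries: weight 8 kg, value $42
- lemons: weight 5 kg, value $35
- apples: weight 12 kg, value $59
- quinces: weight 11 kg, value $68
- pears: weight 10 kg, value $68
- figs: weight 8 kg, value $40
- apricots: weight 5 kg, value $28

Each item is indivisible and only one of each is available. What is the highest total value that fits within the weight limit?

Check high-value combinations within 23 kg:
- cherries+lemons+pears: weight 8+5+10=23, value 42+35+68=145
- lemons+pears+figs: weight 5+10+8=23, value 35+68+40=143
- cherries+pears+apricots: weight 8+10+5=23, value 42+68+28=138
- quinces+pears: weight 11+10=21, value 68+68=136
- pears+figs+apricots: weight 10+8+5=23, value 68+40+28=136
Best: $145.

$145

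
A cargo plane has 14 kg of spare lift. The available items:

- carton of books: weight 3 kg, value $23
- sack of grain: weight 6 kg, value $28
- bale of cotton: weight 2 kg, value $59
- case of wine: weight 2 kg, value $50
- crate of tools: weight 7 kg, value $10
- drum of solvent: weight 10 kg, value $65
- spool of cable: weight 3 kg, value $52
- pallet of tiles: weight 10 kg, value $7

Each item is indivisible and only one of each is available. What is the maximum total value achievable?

$189

This is a 0/1 knapsack; check combinations near the capacity.
- sack of grain+bale of cotton+case of wine+spool of cable: weight 6+2+2+3=13, value 28+59+50+52=189
- carton of books+bale of cotton+case of wine+spool of cable: weight 3+2+2+3=10, value 23+59+50+52=184
- bale of cotton+case of wine+drum of solvent: weight 2+2+10=14, value 59+50+65=174
- bale of cotton+case of wine+crate of tools+spool of cable: weight 2+2+7+3=14, value 59+50+10+52=171
Best: $189.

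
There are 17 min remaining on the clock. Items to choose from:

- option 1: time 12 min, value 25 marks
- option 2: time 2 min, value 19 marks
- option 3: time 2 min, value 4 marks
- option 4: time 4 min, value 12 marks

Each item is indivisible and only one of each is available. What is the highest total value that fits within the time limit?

Check high-value combinations within 17 min:
- option 1+option 2+option 3: time 12+2+2=16, value 25+19+4=48
- option 1+option 2: time 12+2=14, value 25+19=44
- option 1+option 4: time 12+4=16, value 25+12=37
- option 2+option 3+option 4: time 2+2+4=8, value 19+4+12=35
- option 2+option 4: time 2+4=6, value 19+12=31
Best: 48 marks.

48 marks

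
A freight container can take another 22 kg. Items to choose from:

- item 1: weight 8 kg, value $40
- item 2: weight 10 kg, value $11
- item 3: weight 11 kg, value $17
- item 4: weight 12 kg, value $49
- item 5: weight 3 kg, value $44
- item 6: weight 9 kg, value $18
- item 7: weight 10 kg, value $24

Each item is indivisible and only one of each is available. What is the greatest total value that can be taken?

$108

Check high-value combinations within 22 kg:
- item 1+item 5+item 7: weight 8+3+10=21, value 40+44+24=108
- item 1+item 5+item 6: weight 8+3+9=20, value 40+44+18=102
- item 1+item 3+item 5: weight 8+11+3=22, value 40+17+44=101
Best: $108.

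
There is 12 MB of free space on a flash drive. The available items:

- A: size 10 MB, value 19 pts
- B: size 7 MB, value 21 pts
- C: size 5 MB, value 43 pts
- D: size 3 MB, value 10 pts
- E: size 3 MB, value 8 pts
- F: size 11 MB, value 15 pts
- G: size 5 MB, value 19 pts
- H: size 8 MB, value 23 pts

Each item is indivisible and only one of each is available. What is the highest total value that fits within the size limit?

Check high-value combinations within 12 MB:
- B+C: size 7+5=12, value 21+43=64
- C+G: size 5+5=10, value 43+19=62
- C+D+E: size 5+3+3=11, value 43+10+8=61
- C+D: size 5+3=8, value 43+10=53
- C+E: size 5+3=8, value 43+8=51
Best: 64 pts.

64 pts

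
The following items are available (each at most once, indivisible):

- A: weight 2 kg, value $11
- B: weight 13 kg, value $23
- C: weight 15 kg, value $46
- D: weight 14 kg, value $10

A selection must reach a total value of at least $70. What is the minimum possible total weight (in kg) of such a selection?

30

Subsets with value ≥ 70, sorted by total weight:
- A+B+C: weight 30, value 80
- B+C+D: weight 42, value 79
- A+B+C+D: weight 44, value 90
Minimum weight: 30 kg.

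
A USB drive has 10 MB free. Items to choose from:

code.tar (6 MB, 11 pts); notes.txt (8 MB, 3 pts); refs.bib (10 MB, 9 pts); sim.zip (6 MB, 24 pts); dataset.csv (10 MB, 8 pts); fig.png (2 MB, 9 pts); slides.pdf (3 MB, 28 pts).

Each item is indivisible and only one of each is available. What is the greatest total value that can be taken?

52 pts

Check high-value combinations within 10 MB:
- sim.zip+slides.pdf: size 6+3=9, value 24+28=52
- code.tar+slides.pdf: size 6+3=9, value 11+28=39
- fig.png+slides.pdf: size 2+3=5, value 9+28=37
- sim.zip+fig.png: size 6+2=8, value 24+9=33
Best: 52 pts.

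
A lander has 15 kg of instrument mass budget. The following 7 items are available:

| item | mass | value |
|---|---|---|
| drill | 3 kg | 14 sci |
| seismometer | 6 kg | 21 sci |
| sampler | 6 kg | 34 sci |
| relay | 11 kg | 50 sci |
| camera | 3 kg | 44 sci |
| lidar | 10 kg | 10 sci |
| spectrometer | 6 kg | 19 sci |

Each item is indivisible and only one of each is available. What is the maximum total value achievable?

This is a 0/1 knapsack; check combinations near the capacity.
- seismometer+sampler+camera: mass 6+6+3=15, value 21+34+44=99
- sampler+camera+spectrometer: mass 6+3+6=15, value 34+44+19=97
- relay+camera: mass 11+3=14, value 50+44=94
- drill+sampler+camera: mass 3+6+3=12, value 14+34+44=92
Best: 99 sci.

99 sci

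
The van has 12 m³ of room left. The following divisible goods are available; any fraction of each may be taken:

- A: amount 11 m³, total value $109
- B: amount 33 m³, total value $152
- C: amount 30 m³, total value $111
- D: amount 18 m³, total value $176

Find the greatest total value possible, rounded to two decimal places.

118.78

Take in order of value per unit:
- A (109/11 per unit): all 11 → value 109, running total 109.00
- D (176/18 per unit): 1 of 18 → value 1×176/18 = 9.7778, running total 118.78
Total 118.78.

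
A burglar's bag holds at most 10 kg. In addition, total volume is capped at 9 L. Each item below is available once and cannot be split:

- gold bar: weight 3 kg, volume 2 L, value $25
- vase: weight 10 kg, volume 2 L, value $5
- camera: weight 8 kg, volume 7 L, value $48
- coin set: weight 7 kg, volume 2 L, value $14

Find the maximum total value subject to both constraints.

Feasible sets respecting both limits:
- camera: weight 8, volume 7, value 48
- gold bar+coin set: weight 10, volume 4, value 39
- gold bar: weight 3, volume 2, value 25
Best: $48.

$48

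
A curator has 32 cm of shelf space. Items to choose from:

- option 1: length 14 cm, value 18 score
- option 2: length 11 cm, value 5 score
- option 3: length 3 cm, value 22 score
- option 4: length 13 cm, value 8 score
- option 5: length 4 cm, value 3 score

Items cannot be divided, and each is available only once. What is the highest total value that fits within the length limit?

This is a 0/1 knapsack; check combinations near the capacity.
- option 1+option 3+option 4: length 14+3+13=30, value 18+22+8=48
- option 1+option 2+option 3+option 5: length 14+11+3+4=32, value 18+5+22+3=48
- option 1+option 2+option 3: length 14+11+3=28, value 18+5+22=45
- option 1+option 3+option 5: length 14+3+4=21, value 18+22+3=43
Best: 48 score.

48 score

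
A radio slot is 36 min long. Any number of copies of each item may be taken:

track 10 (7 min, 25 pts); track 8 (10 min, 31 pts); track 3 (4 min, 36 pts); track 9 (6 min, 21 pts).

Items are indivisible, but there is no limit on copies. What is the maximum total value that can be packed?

Best value-per-unit is track 3 at 36/4, and filling with it alone uses duration 9×4=36. No mix of the others beats 9×36 = 324.

324 pts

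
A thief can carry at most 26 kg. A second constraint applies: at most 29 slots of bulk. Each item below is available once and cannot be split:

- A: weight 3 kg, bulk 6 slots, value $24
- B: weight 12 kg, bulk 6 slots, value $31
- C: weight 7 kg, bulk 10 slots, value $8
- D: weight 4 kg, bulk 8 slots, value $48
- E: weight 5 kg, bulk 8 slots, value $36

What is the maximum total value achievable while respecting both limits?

$139

Feasible sets respecting both limits:
- A+B+D+E: weight 24, bulk 28, value 139
- B+D+E: weight 21, bulk 22, value 115
- A+D+E: weight 12, bulk 22, value 108
- A+B+D: weight 19, bulk 20, value 103
Best: $139.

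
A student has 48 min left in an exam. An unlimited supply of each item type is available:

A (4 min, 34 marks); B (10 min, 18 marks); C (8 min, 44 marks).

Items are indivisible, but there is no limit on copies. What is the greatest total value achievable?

408 marks

Best value-per-unit is A at 34/4, and filling with it alone uses time 12×4=48. No mix of the others beats 12×34 = 408.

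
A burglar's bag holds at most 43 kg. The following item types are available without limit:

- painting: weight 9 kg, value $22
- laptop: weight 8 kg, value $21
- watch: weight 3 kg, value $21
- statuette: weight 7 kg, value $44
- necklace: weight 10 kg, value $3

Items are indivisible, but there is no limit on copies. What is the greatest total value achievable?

Best value-per-unit is watch at 21/3; filling with it alone gives 14×21 = 294.
Optimal mix: 12×watch + 1×statuette → weight 43, value 296.

$296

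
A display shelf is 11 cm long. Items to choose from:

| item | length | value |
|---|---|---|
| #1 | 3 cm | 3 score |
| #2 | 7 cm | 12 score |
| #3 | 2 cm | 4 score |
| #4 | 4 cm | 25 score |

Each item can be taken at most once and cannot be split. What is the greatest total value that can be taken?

37 score

Check high-value combinations within 11 cm:
- #2+#4: length 7+4=11, value 12+25=37
- #1+#3+#4: length 3+2+4=9, value 3+4+25=32
- #3+#4: length 2+4=6, value 4+25=29
Best: 37 score.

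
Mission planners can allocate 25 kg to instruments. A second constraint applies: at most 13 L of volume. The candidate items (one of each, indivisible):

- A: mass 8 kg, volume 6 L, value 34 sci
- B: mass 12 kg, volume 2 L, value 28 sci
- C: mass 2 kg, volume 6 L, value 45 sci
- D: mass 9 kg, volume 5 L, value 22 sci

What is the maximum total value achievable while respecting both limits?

Feasible sets respecting both limits:
- B+C+D: mass 23, volume 13, value 95
- A+C: mass 10, volume 12, value 79
- B+C: mass 14, volume 8, value 73
- C+D: mass 11, volume 11, value 67
Best: 95 sci.

95 sci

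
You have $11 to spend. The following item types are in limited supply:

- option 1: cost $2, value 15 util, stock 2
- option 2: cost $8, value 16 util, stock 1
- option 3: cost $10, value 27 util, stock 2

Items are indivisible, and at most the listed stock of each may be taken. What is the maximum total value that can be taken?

31 util

Top feasible selections:
- 1×option 1 + 1×option 2: cost 10, value 31
- 2×option 1: cost 4, value 30
- 1×option 3: cost 10, value 27
- 1×option 2: cost 8, value 16
Best: 31 util.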